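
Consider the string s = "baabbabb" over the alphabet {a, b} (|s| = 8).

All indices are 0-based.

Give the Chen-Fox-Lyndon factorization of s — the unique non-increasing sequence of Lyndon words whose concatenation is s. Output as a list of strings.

emit factor 1: 'b' (i=0, period=1)
emit factor 2: 'aabbabb' (i=1, period=7)

["b", "aabbabb"]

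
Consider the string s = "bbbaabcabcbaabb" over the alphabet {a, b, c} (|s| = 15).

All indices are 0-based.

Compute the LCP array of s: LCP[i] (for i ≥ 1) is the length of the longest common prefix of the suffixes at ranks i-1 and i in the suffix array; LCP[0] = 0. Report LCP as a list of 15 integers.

rank | idx | suffix
   0 |  11 | aabb
   1 |   3 | aabcabcbaabb
   2 |  12 | abb
   3 |   4 | abcabcbaabb
   4 |   7 | abcbaabb
   5 |  14 | b
   6 |  10 | baabb
   7 |   2 | baabcabcbaabb
   8 |  13 | bb
   9 |   1 | bbaabcabcbaabb
  10 |   0 | bbbaabcabcbaabb
  11 |   5 | bcabcbaabb
  12 |   8 | bcbaabb
  13 |   6 | cabcbaabb
  14 |   9 | cbaabb

SA = [11, 3, 12, 4, 7, 14, 10, 2, 13, 1, 0, 5, 8, 6, 9]
i: (SA[i-1],SA[i]) lcp shared
  1: (11,3) 3 'aab'
  2: (3,12) 1 'a'
  3: (12,4) 2 'ab'
  4: (4,7) 3 'abc'
  5: (7,14) 0 ''
  6: (14,10) 1 'b'
  7: (10,2) 4 'baab'
  8: (2,13) 1 'b'
  9: (13,1) 2 'bb'
  10: (1,0) 2 'bb'
  11: (0,5) 1 'b'
  12: (5,8) 2 'bc'
  13: (8,6) 0 ''
  14: (6,9) 1 'c'

[0, 3, 1, 2, 3, 0, 1, 4, 1, 2, 2, 1, 2, 0, 1]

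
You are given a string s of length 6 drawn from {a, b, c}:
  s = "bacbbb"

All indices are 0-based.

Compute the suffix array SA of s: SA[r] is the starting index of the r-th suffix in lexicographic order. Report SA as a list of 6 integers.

rank→(start, suffix):
  0 → (1, 'acbbb')
  1 → (5, 'b')
  2 → (0, 'bacbbb')
  3 → (4, 'bb')
  4 → (3, 'bbb')
  5 → (2, 'cbbb')

[1, 5, 0, 4, 3, 2]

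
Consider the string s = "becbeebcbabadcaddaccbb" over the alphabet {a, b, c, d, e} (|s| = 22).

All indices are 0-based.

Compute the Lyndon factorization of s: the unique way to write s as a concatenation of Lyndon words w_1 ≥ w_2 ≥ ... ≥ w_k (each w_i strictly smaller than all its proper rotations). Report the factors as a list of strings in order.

["becbee", "bc", "b", "abadcaddaccbb"]

emit factor 1: 'becbee' (i=0, period=6)
emit factor 2: 'bc' (i=6, period=2)
emit factor 3: 'b' (i=8, period=1)
emit factor 4: 'abadcaddaccbb' (i=9, period=13)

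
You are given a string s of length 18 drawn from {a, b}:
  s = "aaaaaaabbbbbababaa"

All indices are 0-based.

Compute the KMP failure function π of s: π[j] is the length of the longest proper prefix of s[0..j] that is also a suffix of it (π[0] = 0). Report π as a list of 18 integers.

π[0] = 0
j=1 s[j]='a': π[1]=1 (border 'a')
j=2 s[j]='a': π[2]=2 (border 'aa')
j=3 s[j]='a': π[3]=3 (border 'aaa')
j=4 s[j]='a': π[4]=4 (border 'aaaa')
j=5 s[j]='a': π[5]=5 (border 'aaaaa')
j=6 s[j]='a': π[6]=6 (border 'aaaaaa')
j=7 s[j]='b': k: 6→5→4→3→2→1→0; π[7]=0 (border '')
j=8 s[j]='b': π[8]=0 (border '')
j=9 s[j]='b': π[9]=0 (border '')
j=10 s[j]='b': π[10]=0 (border '')
j=11 s[j]='b': π[11]=0 (border '')
j=12 s[j]='a': π[12]=1 (border 'a')
j=13 s[j]='b': k: 1→0; π[13]=0 (border '')
j=14 s[j]='a': π[14]=1 (border 'a')
j=15 s[j]='b': k: 1→0; π[15]=0 (border '')
j=16 s[j]='a': π[16]=1 (border 'a')
j=17 s[j]='a': π[17]=2 (border 'aa')

[0, 1, 2, 3, 4, 5, 6, 0, 0, 0, 0, 0, 1, 0, 1, 0, 1, 2]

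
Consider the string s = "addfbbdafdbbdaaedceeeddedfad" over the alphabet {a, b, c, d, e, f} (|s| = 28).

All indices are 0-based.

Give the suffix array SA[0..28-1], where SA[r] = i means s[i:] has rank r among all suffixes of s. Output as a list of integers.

rank→(start, suffix):
  0 → (13, 'aaedceeeddedfad')
  1 → (26, 'ad')
  2 → (0, 'addfbbdafdbbdaaedceeeddedfad')
  3 → (14, 'aedceeeddedfad')
  4 → (7, 'afdbbdaaedceeeddedfad')
  5 → (10, 'bbdaaedceeeddedfad')
  6 → (4, 'bbdafdbbdaaedceeeddedfad')
  7 → (11, 'bdaaedceeeddedfad')
  8 → (5, 'bdafdbbdaaedceeeddedfad')
  9 → (17, 'ceeeddedfad')
  10 → (27, 'd')
  11 → (12, 'daaedceeeddedfad')
  12 → (6, 'dafdbbdaaedceeeddedfad')
  13 → (9, 'dbbdaaedceeeddedfad')
  14 → (16, 'dceeeddedfad')
  15 → (21, 'ddedfad')
  16 → (1, 'ddfbbdafdbbdaaedceeeddedfad')
  17 → (22, 'dedfad')
  18 → (24, 'dfad')
  19 → (2, 'dfbbdafdbbdaaedceeeddedfad')
  20 → (15, 'edceeeddedfad')
  21 → (20, 'eddedfad')
  22 → (23, 'edfad')
  23 → (19, 'eeddedfad')
  24 → (18, 'eeeddedfad')
  25 → (25, 'fad')
  26 → (3, 'fbbdafdbbdaaedceeeddedfad')
  27 → (8, 'fdbbdaaedceeeddedfad')

[13, 26, 0, 14, 7, 10, 4, 11, 5, 17, 27, 12, 6, 9, 16, 21, 1, 22, 24, 2, 15, 20, 23, 19, 18, 25, 3, 8]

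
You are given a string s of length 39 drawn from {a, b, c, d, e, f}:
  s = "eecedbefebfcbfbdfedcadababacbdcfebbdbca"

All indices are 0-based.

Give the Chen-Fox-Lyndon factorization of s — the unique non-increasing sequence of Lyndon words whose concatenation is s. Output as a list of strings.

emit factor 1: 'e' (i=0, period=1)
emit factor 2: 'e' (i=1, period=1)
emit factor 3: 'ced' (i=2, period=3)
emit factor 4: 'befebfcbf' (i=5, period=9)
emit factor 5: 'bdfedc' (i=14, period=6)
emit factor 6: 'ad' (i=20, period=2)
emit factor 7: 'ababacbdcfebbdbc' (i=22, period=16)
emit factor 8: 'a' (i=38, period=1)

["e", "e", "ced", "befebfcbf", "bdfedc", "ad", "ababacbdcfebbdbc", "a"]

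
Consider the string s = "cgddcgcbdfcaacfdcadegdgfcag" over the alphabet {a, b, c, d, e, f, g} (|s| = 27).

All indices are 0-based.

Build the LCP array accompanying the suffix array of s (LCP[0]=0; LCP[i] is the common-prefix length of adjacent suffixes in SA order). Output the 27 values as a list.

rank→(start, suffix):
  0 → (11, 'aacfdcadegdgfcag')
  1 → (12, 'acfdcadegdgfcag')
  2 → (17, 'adegdgfcag')
  3 → (25, 'ag')
  4 → (7, 'bdfcaacfdcadegdgfcag')
  5 → (10, 'caacfdcadegdgfcag')
  6 → (16, 'cadegdgfcag')
  7 → (24, 'cag')
  8 → (6, 'cbdfcaacfdcadegdgfcag')
  9 → (13, 'cfdcadegdgfcag')
  10 → (4, 'cgcbdfcaacfdcadegdgfcag')
  11 → (0, 'cgddcgcbdfcaacfdcadegdgfcag')
  12 → (15, 'dcadegdgfcag')
  13 → (3, 'dcgcbdfcaacfdcadegdgfcag')
  14 → (2, 'ddcgcbdfcaacfdcadegdgfcag')
  15 → (18, 'degdgfcag')
  16 → (8, 'dfcaacfdcadegdgfcag')
  17 → (21, 'dgfcag')
  18 → (19, 'egdgfcag')
  19 → (9, 'fcaacfdcadegdgfcag')
  20 → (23, 'fcag')
  21 → (14, 'fdcadegdgfcag')
  22 → (26, 'g')
  23 → (5, 'gcbdfcaacfdcadegdgfcag')
  24 → (1, 'gddcgcbdfcaacfdcadegdgfcag')
  25 → (20, 'gdgfcag')
  26 → (22, 'gfcag')

SA = [11, 12, 17, 25, 7, 10, 16, 24, 6, 13, 4, 0, 15, 3, 2, 18, 8, 21, 19, 9, 23, 14, 26, 5, 1, 20, 22]
rank  pair      lcp
   1  s[11:],s[12:]  1  'a'
   2  s[12:],s[17:]  1  'a'
   3  s[17:],s[25:]  1  'a'
   4  s[25:],s[7:]  0  ''
   5  s[7:],s[10:]  0  ''
   6  s[10:],s[16:]  2  'ca'
   7  s[16:],s[24:]  2  'ca'
   8  s[24:],s[6:]  1  'c'
   9  s[6:],s[13:]  1  'c'
  10  s[13:],s[4:]  1  'c'
  11  s[4:],s[0:]  2  'cg'
  12  s[0:],s[15:]  0  ''
  13  s[15:],s[3:]  2  'dc'
  14  s[3:],s[2:]  1  'd'
  15  s[2:],s[18:]  1  'd'
  16  s[18:],s[8:]  1  'd'
  17  s[8:],s[21:]  1  'd'
  18  s[21:],s[19:]  0  ''
  19  s[19:],s[9:]  0  ''
  20  s[9:],s[23:]  3  'fca'
  21  s[23:],s[14:]  1  'f'
  22  s[14:],s[26:]  0  ''
  23  s[26:],s[5:]  1  'g'
  24  s[5:],s[1:]  1  'g'
  25  s[1:],s[20:]  2  'gd'
  26  s[20:],s[22:]  1  'g'

[0, 1, 1, 1, 0, 0, 2, 2, 1, 1, 1, 2, 0, 2, 1, 1, 1, 1, 0, 0, 3, 1, 0, 1, 1, 2, 1]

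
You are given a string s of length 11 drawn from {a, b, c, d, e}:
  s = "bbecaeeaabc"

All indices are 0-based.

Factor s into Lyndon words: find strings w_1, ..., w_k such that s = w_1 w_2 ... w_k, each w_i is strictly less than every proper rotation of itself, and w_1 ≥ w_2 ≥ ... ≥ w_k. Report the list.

["bbec", "aee", "aabc"]

emit factor 1: 'bbec' (i=0, period=4)
emit factor 2: 'aee' (i=4, period=3)
emit factor 3: 'aabc' (i=7, period=4)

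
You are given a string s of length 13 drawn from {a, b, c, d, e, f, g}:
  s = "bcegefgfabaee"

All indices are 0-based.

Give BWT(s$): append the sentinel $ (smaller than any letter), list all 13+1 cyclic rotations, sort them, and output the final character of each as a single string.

efba$beagcgeef

rank  rotation        last
    0  $bcegefgfabaee  e
    1  abaee$bcegefgf  f
    2  aee$bcegefgfab  b
    3  baee$bcegefgfa  a
    4  bcegefgfabaee$  $
    5  cegefgfabaee$b  b
    6  e$bcegefgfabae  e
    7  ee$bcegefgfaba  a
    8  efgfabaee$bceg  g
    9  egefgfabaee$bc  c
   10  fabaee$bcegefg  g
   11  fgfabaee$bcege  e
   12  gefgfabaee$bce  e
   13  gfabaee$bcegef  f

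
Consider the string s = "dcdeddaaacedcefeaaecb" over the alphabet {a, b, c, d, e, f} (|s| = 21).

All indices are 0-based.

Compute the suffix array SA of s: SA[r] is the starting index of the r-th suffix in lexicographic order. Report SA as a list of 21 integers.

[6, 7, 16, 8, 17, 20, 19, 1, 9, 12, 5, 0, 11, 4, 2, 15, 18, 10, 3, 13, 14]

rank→(start, suffix):
  0 → (6, 'aaacedcefeaaecb')
  1 → (7, 'aacedcefeaaecb')
  2 → (16, 'aaecb')
  3 → (8, 'acedcefeaaecb')
  4 → (17, 'aecb')
  5 → (20, 'b')
  6 → (19, 'cb')
  7 → (1, 'cdeddaaacedcefeaaecb')
  8 → (9, 'cedcefeaaecb')
  9 → (12, 'cefeaaecb')
  10 → (5, 'daaacedcefeaaecb')
  11 → (0, 'dcdeddaaacedcefeaaecb')
  12 → (11, 'dcefeaaecb')
  13 → (4, 'ddaaacedcefeaaecb')
  14 → (2, 'deddaaacedcefeaaecb')
  15 → (15, 'eaaecb')
  16 → (18, 'ecb')
  17 → (10, 'edcefeaaecb')
  18 → (3, 'eddaaacedcefeaaecb')
  19 → (13, 'efeaaecb')
  20 → (14, 'feaaecb')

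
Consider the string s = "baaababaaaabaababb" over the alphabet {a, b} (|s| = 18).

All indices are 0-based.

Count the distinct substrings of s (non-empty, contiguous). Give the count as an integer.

124

rank→(start, suffix):
  0 → (7, 'aaaabaababb')
  1 → (8, 'aaabaababb')
  2 → (1, 'aaababaaaabaababb')
  3 → (9, 'aabaababb')
  4 → (2, 'aababaaaabaababb')
  5 → (12, 'aababb')
  6 → (5, 'abaaaabaababb')
  7 → (10, 'abaababb')
  8 → (3, 'ababaaaabaababb')
  9 → (13, 'ababb')
  10 → (15, 'abb')
  11 → (17, 'b')
  12 → (6, 'baaaabaababb')
  13 → (0, 'baaababaaaabaababb')
  14 → (11, 'baababb')
  15 → (4, 'babaaaabaababb')
  16 → (14, 'babb')
  17 → (16, 'bb')

SA = [7, 8, 1, 9, 2, 12, 5, 10, 3, 13, 15, 17, 6, 0, 11, 4, 14, 16]
rank  pair      lcp
   1  s[7:],s[8:]  3  'aaa'
   2  s[8:],s[1:]  5  'aaaba'
   3  s[1:],s[9:]  2  'aa'
   4  s[9:],s[2:]  4  'aaba'
   5  s[2:],s[12:]  5  'aabab'
   6  s[12:],s[5:]  1  'a'
   7  s[5:],s[10:]  4  'abaa'
   8  s[10:],s[3:]  3  'aba'
   9  s[3:],s[13:]  4  'abab'
  10  s[13:],s[15:]  2  'ab'
  11  s[15:],s[17:]  0  ''
  12  s[17:],s[6:]  1  'b'
  13  s[6:],s[0:]  4  'baaa'
  14  s[0:],s[11:]  3  'baa'
  15  s[11:],s[4:]  2  'ba'
  16  s[4:],s[14:]  3  'bab'
  17  s[14:],s[16:]  1  'b'

n(n+1)/2 = 18·19/2 = 171
Σ LCP = 0 + 3 + 5 + 2 + 4 + 5 + 1 + 4 + 3 + 4 + 2 + 0 + 1 + 4 + 3 + 2 + 3 + 1 = 47
distinct = 171 − 47 = 124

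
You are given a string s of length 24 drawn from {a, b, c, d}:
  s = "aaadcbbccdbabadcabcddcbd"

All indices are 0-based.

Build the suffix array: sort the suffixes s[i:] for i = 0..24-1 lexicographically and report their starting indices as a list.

sorted suffixes:
  #0 SA[0]=0  'aaadcbbccdbabadcabcddcbd'
  #1 SA[1]=1  'aadcbbccdbabadcabcddcbd'
  #2 SA[2]=11  'abadcabcddcbd'
  #3 SA[3]=16  'abcddcbd'
  #4 SA[4]=13  'adcabcddcbd'
  #5 SA[5]=2  'adcbbccdbabadcabcddcbd'
  #6 SA[6]=10  'babadcabcddcbd'
  #7 SA[7]=12  'badcabcddcbd'
  #8 SA[8]=5  'bbccdbabadcabcddcbd'
  #9 SA[9]=6  'bccdbabadcabcddcbd'
  #10 SA[10]=17  'bcddcbd'
  #11 SA[11]=22  'bd'
  #12 SA[12]=15  'cabcddcbd'
  #13 SA[13]=4  'cbbccdbabadcabcddcbd'
  #14 SA[14]=21  'cbd'
  #15 SA[15]=7  'ccdbabadcabcddcbd'
  #16 SA[16]=8  'cdbabadcabcddcbd'
  #17 SA[17]=18  'cddcbd'
  #18 SA[18]=23  'd'
  #19 SA[19]=9  'dbabadcabcddcbd'
  #20 SA[20]=14  'dcabcddcbd'
  #21 SA[21]=3  'dcbbccdbabadcabcddcbd'
  #22 SA[22]=20  'dcbd'
  #23 SA[23]=19  'ddcbd'

[0, 1, 11, 16, 13, 2, 10, 12, 5, 6, 17, 22, 15, 4, 21, 7, 8, 18, 23, 9, 14, 3, 20, 19]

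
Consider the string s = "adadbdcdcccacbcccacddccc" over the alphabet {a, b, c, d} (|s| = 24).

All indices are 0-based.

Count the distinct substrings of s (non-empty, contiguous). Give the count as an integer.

260

sorted suffixes:
  #0 SA[0]=11  'acbcccacddccc'
  #1 SA[1]=17  'acddccc'
  #2 SA[2]=0  'adadbdcdcccacbcccacddccc'
  #3 SA[3]=2  'adbdcdcccacbcccacddccc'
  #4 SA[4]=13  'bcccacddccc'
  #5 SA[5]=4  'bdcdcccacbcccacddccc'
  #6 SA[6]=23  'c'
  #7 SA[7]=10  'cacbcccacddccc'
  #8 SA[8]=16  'cacddccc'
  #9 SA[9]=12  'cbcccacddccc'
  #10 SA[10]=22  'cc'
  #11 SA[11]=9  'ccacbcccacddccc'
  #12 SA[12]=15  'ccacddccc'
  #13 SA[13]=21  'ccc'
  #14 SA[14]=8  'cccacbcccacddccc'
  #15 SA[15]=14  'cccacddccc'
  #16 SA[16]=6  'cdcccacbcccacddccc'
  #17 SA[17]=18  'cddccc'
  #18 SA[18]=1  'dadbdcdcccacbcccacddccc'
  #19 SA[19]=3  'dbdcdcccacbcccacddccc'
  #20 SA[20]=20  'dccc'
  #21 SA[21]=7  'dcccacbcccacddccc'
  #22 SA[22]=5  'dcdcccacbcccacddccc'
  #23 SA[23]=19  'ddccc'

SA = [11, 17, 0, 2, 13, 4, 23, 10, 16, 12, 22, 9, 15, 21, 8, 14, 6, 18, 1, 3, 20, 7, 5, 19]
rank  pair      lcp
   1  s[11:],s[17:]  2  'ac'
   2  s[17:],s[0:]  1  'a'
   3  s[0:],s[2:]  2  'ad'
   4  s[2:],s[13:]  0  ''
   5  s[13:],s[4:]  1  'b'
   6  s[4:],s[23:]  0  ''
   7  s[23:],s[10:]  1  'c'
   8  s[10:],s[16:]  3  'cac'
   9  s[16:],s[12:]  1  'c'
  10  s[12:],s[22:]  1  'c'
  11  s[22:],s[9:]  2  'cc'
  12  s[9:],s[15:]  4  'ccac'
  13  s[15:],s[21:]  2  'cc'
  14  s[21:],s[8:]  3  'ccc'
  15  s[8:],s[14:]  5  'cccac'
  16  s[14:],s[6:]  1  'c'
  17  s[6:],s[18:]  2  'cd'
  18  s[18:],s[1:]  0  ''
  19  s[1:],s[3:]  1  'd'
  20  s[3:],s[20:]  1  'd'
  21  s[20:],s[7:]  4  'dccc'
  22  s[7:],s[5:]  2  'dc'
  23  s[5:],s[19:]  1  'd'

n(n+1)/2 = 24·25/2 = 300
Σ LCP = 0 + 2 + 1 + 2 + 0 + 1 + 0 + 1 + 3 + 1 + 1 + 2 + 4 + 2 + 3 + 5 + 1 + 2 + 0 + 1 + 1 + 4 + 2 + 1 = 40
distinct = 300 − 40 = 260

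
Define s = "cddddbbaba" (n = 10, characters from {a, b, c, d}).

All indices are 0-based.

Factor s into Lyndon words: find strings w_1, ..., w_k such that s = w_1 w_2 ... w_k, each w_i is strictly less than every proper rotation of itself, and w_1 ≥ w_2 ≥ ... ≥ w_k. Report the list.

["cdddd", "b", "b", "ab", "a"]

emit factor 1: 'cdddd' (i=0, period=5)
emit factor 2: 'b' (i=5, period=1)
emit factor 3: 'b' (i=6, period=1)
emit factor 4: 'ab' (i=7, period=2)
emit factor 5: 'a' (i=9, period=1)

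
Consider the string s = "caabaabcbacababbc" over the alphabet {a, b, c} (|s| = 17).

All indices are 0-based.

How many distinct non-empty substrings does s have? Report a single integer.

129

sorted suffixes:
  #0 SA[0]=1  'aabaabcbacababbc'
  #1 SA[1]=4  'aabcbacababbc'
  #2 SA[2]=2  'abaabcbacababbc'
  #3 SA[3]=11  'ababbc'
  #4 SA[4]=13  'abbc'
  #5 SA[5]=5  'abcbacababbc'
  #6 SA[6]=9  'acababbc'
  #7 SA[7]=3  'baabcbacababbc'
  #8 SA[8]=12  'babbc'
  #9 SA[9]=8  'bacababbc'
  #10 SA[10]=14  'bbc'
  #11 SA[11]=15  'bc'
  #12 SA[12]=6  'bcbacababbc'
  #13 SA[13]=16  'c'
  #14 SA[14]=0  'caabaabcbacababbc'
  #15 SA[15]=10  'cababbc'
  #16 SA[16]=7  'cbacababbc'

SA = [1, 4, 2, 11, 13, 5, 9, 3, 12, 8, 14, 15, 6, 16, 0, 10, 7]
[i] adj suffixes → lcp
  [1] 1/4 → 3 ('aab')
  [2] 4/2 → 1 ('a')
  [3] 2/11 → 3 ('aba')
  [4] 11/13 → 2 ('ab')
  [5] 13/5 → 2 ('ab')
  [6] 5/9 → 1 ('a')
  [7] 9/3 → 0 ('')
  [8] 3/12 → 2 ('ba')
  [9] 12/8 → 2 ('ba')
  [10] 8/14 → 1 ('b')
  [11] 14/15 → 1 ('b')
  [12] 15/6 → 2 ('bc')
  [13] 6/16 → 0 ('')
  [14] 16/0 → 1 ('c')
  [15] 0/10 → 2 ('ca')
  [16] 10/7 → 1 ('c')

n(n+1)/2 = 17·18/2 = 153
Σ LCP = 0 + 3 + 1 + 3 + 2 + 2 + 1 + 0 + 2 + 2 + 1 + 1 + 2 + 0 + 1 + 2 + 1 = 24
distinct = 153 − 24 = 129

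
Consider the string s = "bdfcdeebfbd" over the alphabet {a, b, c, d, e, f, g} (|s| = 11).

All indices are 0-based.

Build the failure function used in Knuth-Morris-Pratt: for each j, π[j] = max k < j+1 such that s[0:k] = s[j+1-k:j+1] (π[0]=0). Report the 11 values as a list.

[0, 0, 0, 0, 0, 0, 0, 1, 0, 1, 2]

π[0] = 0
j=1 s[j]='d': π[1]=0 (border '')
j=2 s[j]='f': π[2]=0 (border '')
j=3 s[j]='c': π[3]=0 (border '')
j=4 s[j]='d': π[4]=0 (border '')
j=5 s[j]='e': π[5]=0 (border '')
j=6 s[j]='e': π[6]=0 (border '')
j=7 s[j]='b': π[7]=1 (border 'b')
j=8 s[j]='f': k: 1→0; π[8]=0 (border '')
j=9 s[j]='b': π[9]=1 (border 'b')
j=10 s[j]='d': π[10]=2 (border 'bd')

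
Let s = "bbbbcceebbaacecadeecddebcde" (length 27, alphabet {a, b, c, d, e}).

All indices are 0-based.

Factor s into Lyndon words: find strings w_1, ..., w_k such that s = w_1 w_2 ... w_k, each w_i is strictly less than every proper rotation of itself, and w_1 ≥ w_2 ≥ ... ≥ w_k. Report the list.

["bbbbccee", "b", "b", "aacecadeecddebcde"]

emit factor 1: 'bbbbccee' (i=0, period=8)
emit factor 2: 'b' (i=8, period=1)
emit factor 3: 'b' (i=9, period=1)
emit factor 4: 'aacecadeecddebcde' (i=10, period=17)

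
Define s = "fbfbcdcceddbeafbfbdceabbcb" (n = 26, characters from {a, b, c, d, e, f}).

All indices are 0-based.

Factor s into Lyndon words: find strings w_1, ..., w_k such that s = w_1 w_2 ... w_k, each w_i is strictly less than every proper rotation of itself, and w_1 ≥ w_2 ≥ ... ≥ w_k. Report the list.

emit factor 1: 'f' (i=0, period=1)
emit factor 2: 'bf' (i=1, period=2)
emit factor 3: 'bcdcceddbe' (i=3, period=10)
emit factor 4: 'afbfbdce' (i=13, period=8)
emit factor 5: 'abbcb' (i=21, period=5)

["f", "bf", "bcdcceddbe", "afbfbdce", "abbcb"]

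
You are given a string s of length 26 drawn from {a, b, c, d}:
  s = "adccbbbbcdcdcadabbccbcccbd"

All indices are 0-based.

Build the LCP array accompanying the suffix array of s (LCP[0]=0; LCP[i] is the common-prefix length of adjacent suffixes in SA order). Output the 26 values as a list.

[0, 1, 2, 0, 3, 2, 3, 1, 3, 2, 1, 0, 1, 2, 2, 1, 3, 3, 2, 1, 3, 0, 1, 1, 2, 2]

sorted suffixes:
  #0 SA[0]=15  'abbccbcccbd'
  #1 SA[1]=13  'adabbccbcccbd'
  #2 SA[2]=0  'adccbbbbcdcdcadabbccbcccbd'
  #3 SA[3]=4  'bbbbcdcdcadabbccbcccbd'
  #4 SA[4]=5  'bbbcdcdcadabbccbcccbd'
  #5 SA[5]=16  'bbccbcccbd'
  #6 SA[6]=6  'bbcdcdcadabbccbcccbd'
  #7 SA[7]=17  'bccbcccbd'
  #8 SA[8]=20  'bcccbd'
  #9 SA[9]=7  'bcdcdcadabbccbcccbd'
  #10 SA[10]=24  'bd'
  #11 SA[11]=12  'cadabbccbcccbd'
  #12 SA[12]=3  'cbbbbcdcdcadabbccbcccbd'
  #13 SA[13]=19  'cbcccbd'
  #14 SA[14]=23  'cbd'
  #15 SA[15]=2  'ccbbbbcdcdcadabbccbcccbd'
  #16 SA[16]=18  'ccbcccbd'
  #17 SA[17]=22  'ccbd'
  #18 SA[18]=21  'cccbd'
  #19 SA[19]=10  'cdcadabbccbcccbd'
  #20 SA[20]=8  'cdcdcadabbccbcccbd'
  #21 SA[21]=25  'd'
  #22 SA[22]=14  'dabbccbcccbd'
  #23 SA[23]=11  'dcadabbccbcccbd'
  #24 SA[24]=1  'dccbbbbcdcdcadabbccbcccbd'
  #25 SA[25]=9  'dcdcadabbccbcccbd'

SA = [15, 13, 0, 4, 5, 16, 6, 17, 20, 7, 24, 12, 3, 19, 23, 2, 18, 22, 21, 10, 8, 25, 14, 11, 1, 9]
i: (SA[i-1],SA[i]) lcp shared
  1: (15,13) 1 'a'
  2: (13,0) 2 'ad'
  3: (0,4) 0 ''
  4: (4,5) 3 'bbb'
  5: (5,16) 2 'bb'
  6: (16,6) 3 'bbc'
  7: (6,17) 1 'b'
  8: (17,20) 3 'bcc'
  9: (20,7) 2 'bc'
  10: (7,24) 1 'b'
  11: (24,12) 0 ''
  12: (12,3) 1 'c'
  13: (3,19) 2 'cb'
  14: (19,23) 2 'cb'
  15: (23,2) 1 'c'
  16: (2,18) 3 'ccb'
  17: (18,22) 3 'ccb'
  18: (22,21) 2 'cc'
  19: (21,10) 1 'c'
  20: (10,8) 3 'cdc'
  21: (8,25) 0 ''
  22: (25,14) 1 'd'
  23: (14,11) 1 'd'
  24: (11,1) 2 'dc'
  25: (1,9) 2 'dc'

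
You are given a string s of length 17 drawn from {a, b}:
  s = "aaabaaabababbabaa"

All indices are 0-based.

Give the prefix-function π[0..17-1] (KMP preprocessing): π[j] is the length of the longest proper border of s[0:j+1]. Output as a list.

π[0] = 0
j=1 s[j]='a': π[1]=1 (border 'a')
j=2 s[j]='a': π[2]=2 (border 'aa')
j=3 s[j]='b': k: 2→1→0; π[3]=0 (border '')
j=4 s[j]='a': π[4]=1 (border 'a')
j=5 s[j]='a': π[5]=2 (border 'aa')
j=6 s[j]='a': π[6]=3 (border 'aaa')
j=7 s[j]='b': π[7]=4 (border 'aaab')
j=8 s[j]='a': π[8]=5 (border 'aaaba')
j=9 s[j]='b': k: 5→1→0; π[9]=0 (border '')
j=10 s[j]='a': π[10]=1 (border 'a')
j=11 s[j]='b': k: 1→0; π[11]=0 (border '')
j=12 s[j]='b': π[12]=0 (border '')
j=13 s[j]='a': π[13]=1 (border 'a')
j=14 s[j]='b': k: 1→0; π[14]=0 (border '')
j=15 s[j]='a': π[15]=1 (border 'a')
j=16 s[j]='a': π[16]=2 (border 'aa')

[0, 1, 2, 0, 1, 2, 3, 4, 5, 0, 1, 0, 0, 1, 0, 1, 2]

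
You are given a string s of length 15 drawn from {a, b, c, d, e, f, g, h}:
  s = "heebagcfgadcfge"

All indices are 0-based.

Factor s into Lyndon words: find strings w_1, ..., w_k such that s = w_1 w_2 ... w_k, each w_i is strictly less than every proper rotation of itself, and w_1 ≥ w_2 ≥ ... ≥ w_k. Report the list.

emit factor 1: 'h' (i=0, period=1)
emit factor 2: 'e' (i=1, period=1)
emit factor 3: 'e' (i=2, period=1)
emit factor 4: 'b' (i=3, period=1)
emit factor 5: 'agcfg' (i=4, period=5)
emit factor 6: 'adcfge' (i=9, period=6)

["h", "e", "e", "b", "agcfg", "adcfge"]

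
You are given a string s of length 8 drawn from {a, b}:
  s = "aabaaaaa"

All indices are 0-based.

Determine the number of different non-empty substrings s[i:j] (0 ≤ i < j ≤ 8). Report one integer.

23

rank→(start, suffix):
  0 → (7, 'a')
  1 → (6, 'aa')
  2 → (5, 'aaa')
  3 → (4, 'aaaa')
  4 → (3, 'aaaaa')
  5 → (0, 'aabaaaaa')
  6 → (1, 'abaaaaa')
  7 → (2, 'baaaaa')

SA = [7, 6, 5, 4, 3, 0, 1, 2]
rank  pair      lcp
   1  s[7:],s[6:]  1  'a'
   2  s[6:],s[5:]  2  'aa'
   3  s[5:],s[4:]  3  'aaa'
   4  s[4:],s[3:]  4  'aaaa'
   5  s[3:],s[0:]  2  'aa'
   6  s[0:],s[1:]  1  'a'
   7  s[1:],s[2:]  0  ''

n(n+1)/2 = 8·9/2 = 36
Σ LCP = 0 + 1 + 2 + 3 + 4 + 2 + 1 + 0 = 13
distinct = 36 − 13 = 23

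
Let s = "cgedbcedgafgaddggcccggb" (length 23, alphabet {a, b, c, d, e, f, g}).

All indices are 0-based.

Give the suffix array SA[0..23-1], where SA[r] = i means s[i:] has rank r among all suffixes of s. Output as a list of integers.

rank | idx | suffix
   0 |  12 | addggcccggb
   1 |   9 | afgaddggcccggb
   2 |  22 | b
   3 |   4 | bcedgafgaddggcccggb
   4 |  17 | cccggb
   5 |  18 | ccggb
   6 |   5 | cedgafgaddggcccggb
   7 |   0 | cgedbcedgafgaddggcccggb
   8 |  19 | cggb
   9 |   3 | dbcedgafgaddggcccggb
  10 |  13 | ddggcccggb
  11 |   7 | dgafgaddggcccggb
  12 |  14 | dggcccggb
  13 |   2 | edbcedgafgaddggcccggb
  14 |   6 | edgafgaddggcccggb
  15 |  10 | fgaddggcccggb
  16 |  11 | gaddggcccggb
  17 |   8 | gafgaddggcccggb
  18 |  21 | gb
  19 |  16 | gcccggb
  20 |   1 | gedbcedgafgaddggcccggb
  21 |  20 | ggb
  22 |  15 | ggcccggb

[12, 9, 22, 4, 17, 18, 5, 0, 19, 3, 13, 7, 14, 2, 6, 10, 11, 8, 21, 16, 1, 20, 15]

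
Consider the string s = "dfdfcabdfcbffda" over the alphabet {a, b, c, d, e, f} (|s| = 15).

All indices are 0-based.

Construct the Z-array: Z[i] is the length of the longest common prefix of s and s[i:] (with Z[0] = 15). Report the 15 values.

[15, 0, 2, 0, 0, 0, 0, 2, 0, 0, 0, 0, 0, 1, 0]

Z[0]=15
i=1: outside box; Z[1]=0
i=2: outside box; Z[2]=2 scan→box=[2,4)
i=3: min(r-i=1, Z[1]=0)=0; Z[3]=0
i=4: outside box; Z[4]=0
i=5: outside box; Z[5]=0
i=6: outside box; Z[6]=0
i=7: outside box; Z[7]=2 scan→box=[7,9)
i=8: min(r-i=1, Z[1]=0)=0; Z[8]=0
i=9: outside box; Z[9]=0
i=10: outside box; Z[10]=0
i=11: outside box; Z[11]=0
i=12: outside box; Z[12]=0
i=13: outside box; Z[13]=1 scan→box=[13,14)
i=14: outside box; Z[14]=0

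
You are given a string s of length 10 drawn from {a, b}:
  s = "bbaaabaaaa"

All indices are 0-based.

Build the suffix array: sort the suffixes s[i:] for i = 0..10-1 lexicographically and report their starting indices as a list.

[9, 8, 7, 6, 2, 3, 4, 5, 1, 0]

rank→(start, suffix):
  0 → (9, 'a')
  1 → (8, 'aa')
  2 → (7, 'aaa')
  3 → (6, 'aaaa')
  4 → (2, 'aaabaaaa')
  5 → (3, 'aabaaaa')
  6 → (4, 'abaaaa')
  7 → (5, 'baaaa')
  8 → (1, 'baaabaaaa')
  9 → (0, 'bbaaabaaaa')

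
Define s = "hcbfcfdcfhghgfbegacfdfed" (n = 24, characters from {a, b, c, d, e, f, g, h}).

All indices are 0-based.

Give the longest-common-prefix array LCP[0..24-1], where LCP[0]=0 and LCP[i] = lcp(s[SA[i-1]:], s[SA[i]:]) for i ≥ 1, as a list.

[0, 0, 1, 0, 1, 3, 2, 0, 1, 1, 0, 1, 0, 1, 1, 2, 1, 1, 0, 1, 1, 0, 1, 2]

sorted suffixes:
  #0 SA[0]=17  'acfdfed'
  #1 SA[1]=14  'begacfdfed'
  #2 SA[2]=2  'bfcfdcfhghgfbegacfdfed'
  #3 SA[3]=1  'cbfcfdcfhghgfbegacfdfed'
  #4 SA[4]=4  'cfdcfhghgfbegacfdfed'
  #5 SA[5]=18  'cfdfed'
  #6 SA[6]=7  'cfhghgfbegacfdfed'
  #7 SA[7]=23  'd'
  #8 SA[8]=6  'dcfhghgfbegacfdfed'
  #9 SA[9]=20  'dfed'
  #10 SA[10]=22  'ed'
  #11 SA[11]=15  'egacfdfed'
  #12 SA[12]=13  'fbegacfdfed'
  #13 SA[13]=3  'fcfdcfhghgfbegacfdfed'
  #14 SA[14]=5  'fdcfhghgfbegacfdfed'
  #15 SA[15]=19  'fdfed'
  #16 SA[16]=21  'fed'
  #17 SA[17]=8  'fhghgfbegacfdfed'
  #18 SA[18]=16  'gacfdfed'
  #19 SA[19]=12  'gfbegacfdfed'
  #20 SA[20]=10  'ghgfbegacfdfed'
  #21 SA[21]=0  'hcbfcfdcfhghgfbegacfdfed'
  #22 SA[22]=11  'hgfbegacfdfed'
  #23 SA[23]=9  'hghgfbegacfdfed'

SA = [17, 14, 2, 1, 4, 18, 7, 23, 6, 20, 22, 15, 13, 3, 5, 19, 21, 8, 16, 12, 10, 0, 11, 9]
[i] adj suffixes → lcp
  [1] 17/14 → 0 ('')
  [2] 14/2 → 1 ('b')
  [3] 2/1 → 0 ('')
  [4] 1/4 → 1 ('c')
  [5] 4/18 → 3 ('cfd')
  [6] 18/7 → 2 ('cf')
  [7] 7/23 → 0 ('')
  [8] 23/6 → 1 ('d')
  [9] 6/20 → 1 ('d')
  [10] 20/22 → 0 ('')
  [11] 22/15 → 1 ('e')
  [12] 15/13 → 0 ('')
  [13] 13/3 → 1 ('f')
  [14] 3/5 → 1 ('f')
  [15] 5/19 → 2 ('fd')
  [16] 19/21 → 1 ('f')
  [17] 21/8 → 1 ('f')
  [18] 8/16 → 0 ('')
  [19] 16/12 → 1 ('g')
  [20] 12/10 → 1 ('g')
  [21] 10/0 → 0 ('')
  [22] 0/11 → 1 ('h')
  [23] 11/9 → 2 ('hg')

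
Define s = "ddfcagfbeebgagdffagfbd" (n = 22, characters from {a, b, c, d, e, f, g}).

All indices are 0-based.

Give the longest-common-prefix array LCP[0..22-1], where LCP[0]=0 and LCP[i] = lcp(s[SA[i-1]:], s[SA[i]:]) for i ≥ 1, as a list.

[0, 2, 4, 0, 1, 1, 0, 0, 1, 1, 2, 0, 1, 0, 1, 2, 1, 1, 0, 1, 1, 3]

rank→(start, suffix):
  0 → (12, 'agdffagfbd')
  1 → (17, 'agfbd')
  2 → (4, 'agfbeebgagdffagfbd')
  3 → (20, 'bd')
  4 → (7, 'beebgagdffagfbd')
  5 → (10, 'bgagdffagfbd')
  6 → (3, 'cagfbeebgagdffagfbd')
  7 → (21, 'd')
  8 → (0, 'ddfcagfbeebgagdffagfbd')
  9 → (1, 'dfcagfbeebgagdffagfbd')
  10 → (14, 'dffagfbd')
  11 → (9, 'ebgagdffagfbd')
  12 → (8, 'eebgagdffagfbd')
  13 → (16, 'fagfbd')
  14 → (19, 'fbd')
  15 → (6, 'fbeebgagdffagfbd')
  16 → (2, 'fcagfbeebgagdffagfbd')
  17 → (15, 'ffagfbd')
  18 → (11, 'gagdffagfbd')
  19 → (13, 'gdffagfbd')
  20 → (18, 'gfbd')
  21 → (5, 'gfbeebgagdffagfbd')

SA = [12, 17, 4, 20, 7, 10, 3, 21, 0, 1, 14, 9, 8, 16, 19, 6, 2, 15, 11, 13, 18, 5]
[i] adj suffixes → lcp
  [1] 12/17 → 2 ('ag')
  [2] 17/4 → 4 ('agfb')
  [3] 4/20 → 0 ('')
  [4] 20/7 → 1 ('b')
  [5] 7/10 → 1 ('b')
  [6] 10/3 → 0 ('')
  [7] 3/21 → 0 ('')
  [8] 21/0 → 1 ('d')
  [9] 0/1 → 1 ('d')
  [10] 1/14 → 2 ('df')
  [11] 14/9 → 0 ('')
  [12] 9/8 → 1 ('e')
  [13] 8/16 → 0 ('')
  [14] 16/19 → 1 ('f')
  [15] 19/6 → 2 ('fb')
  [16] 6/2 → 1 ('f')
  [17] 2/15 → 1 ('f')
  [18] 15/11 → 0 ('')
  [19] 11/13 → 1 ('g')
  [20] 13/18 → 1 ('g')
  [21] 18/5 → 3 ('gfb')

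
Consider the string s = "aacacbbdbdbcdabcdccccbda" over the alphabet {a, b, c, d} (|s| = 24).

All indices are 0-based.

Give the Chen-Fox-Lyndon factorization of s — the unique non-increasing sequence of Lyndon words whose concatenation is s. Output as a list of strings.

["aacacbbdbdbcdabcdccccbd", "a"]

emit factor 1: 'aacacbbdbdbcdabcdccccbd' (i=0, period=23)
emit factor 2: 'a' (i=23, period=1)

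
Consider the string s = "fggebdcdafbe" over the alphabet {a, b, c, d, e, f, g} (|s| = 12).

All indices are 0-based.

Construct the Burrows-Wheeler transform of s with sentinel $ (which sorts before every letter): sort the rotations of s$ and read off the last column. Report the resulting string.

rank  rotation       last
    0  $fggebdcdafbe  e
    1  afbe$fggebdcd  d
    2  bdcdafbe$fgge  e
    3  be$fggebdcdaf  f
    4  cdafbe$fggebd  d
    5  dafbe$fggebdc  c
    6  dcdafbe$fggeb  b
    7  e$fggebdcdafb  b
    8  ebdcdafbe$fgg  g
    9  fbe$fggebdcda  a
   10  fggebdcdafbe$  $
   11  gebdcdafbe$fg  g
   12  ggebdcdafbe$f  f

edefdcbbga$gf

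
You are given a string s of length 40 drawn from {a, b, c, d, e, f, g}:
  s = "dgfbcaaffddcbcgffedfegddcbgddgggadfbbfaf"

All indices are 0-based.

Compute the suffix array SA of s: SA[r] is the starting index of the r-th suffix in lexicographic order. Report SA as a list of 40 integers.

[5, 32, 38, 6, 35, 3, 12, 36, 25, 4, 11, 24, 13, 10, 23, 9, 22, 27, 33, 18, 0, 28, 17, 20, 39, 37, 34, 2, 8, 16, 19, 7, 15, 31, 21, 26, 1, 14, 30, 29]

rank | idx | suffix
   0 |   5 | aaffddcbcgffedfegddcbgddgggadfbbfaf
   1 |  32 | adfbbfaf
   2 |  38 | af
   3 |   6 | affddcbcgffedfegddcbgddgggadfbbfaf
   4 |  35 | bbfaf
   5 |   3 | bcaaffddcbcgffedfegddcbgddgggadfbbfaf
   6 |  12 | bcgffedfegddcbgddgggadfbbfaf
   7 |  36 | bfaf
   8 |  25 | bgddgggadfbbfaf
   9 |   4 | caaffddcbcgffedfegddcbgddgggadfbbfaf
  10 |  11 | cbcgffedfegddcbgddgggadfbbfaf
  11 |  24 | cbgddgggadfbbfaf
  12 |  13 | cgffedfegddcbgddgggadfbbfaf
  13 |  10 | dcbcgffedfegddcbgddgggadfbbfaf
  14 |  23 | dcbgddgggadfbbfaf
  15 |   9 | ddcbcgffedfegddcbgddgggadfbbfaf
  16 |  22 | ddcbgddgggadfbbfaf
  17 |  27 | ddgggadfbbfaf
  18 |  33 | dfbbfaf
  19 |  18 | dfegddcbgddgggadfbbfaf
  20 |   0 | dgfbcaaffddcbcgffedfegddcbgddgggadfbbfaf
  21 |  28 | dgggadfbbfaf
  22 |  17 | edfegddcbgddgggadfbbfaf
  23 |  20 | egddcbgddgggadfbbfaf
  24 |  39 | f
  25 |  37 | faf
  26 |  34 | fbbfaf
  27 |   2 | fbcaaffddcbcgffedfegddcbgddgggadfbbfaf
  28 |   8 | fddcbcgffedfegddcbgddgggadfbbfaf
  29 |  16 | fedfegddcbgddgggadfbbfaf
  30 |  19 | fegddcbgddgggadfbbfaf
  31 |   7 | ffddcbcgffedfegddcbgddgggadfbbfaf
  32 |  15 | ffedfegddcbgddgggadfbbfaf
  33 |  31 | gadfbbfaf
  34 |  21 | gddcbgddgggadfbbfaf
  35 |  26 | gddgggadfbbfaf
  36 |   1 | gfbcaaffddcbcgffedfegddcbgddgggadfbbfaf
  37 |  14 | gffedfegddcbgddgggadfbbfaf
  38 |  30 | ggadfbbfaf
  39 |  29 | gggadfbbfaf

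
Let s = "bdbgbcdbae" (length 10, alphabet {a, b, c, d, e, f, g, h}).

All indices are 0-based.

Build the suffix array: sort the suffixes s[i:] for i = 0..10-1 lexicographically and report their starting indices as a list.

rank→(start, suffix):
  0 → (8, 'ae')
  1 → (7, 'bae')
  2 → (4, 'bcdbae')
  3 → (0, 'bdbgbcdbae')
  4 → (2, 'bgbcdbae')
  5 → (5, 'cdbae')
  6 → (6, 'dbae')
  7 → (1, 'dbgbcdbae')
  8 → (9, 'e')
  9 → (3, 'gbcdbae')

[8, 7, 4, 0, 2, 5, 6, 1, 9, 3]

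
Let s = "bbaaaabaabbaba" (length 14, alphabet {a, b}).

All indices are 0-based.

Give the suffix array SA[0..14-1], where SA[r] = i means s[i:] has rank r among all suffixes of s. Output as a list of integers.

rank | idx | suffix
   0 |  13 | a
   1 |   2 | aaaabaabbaba
   2 |   3 | aaabaabbaba
   3 |   4 | aabaabbaba
   4 |   7 | aabbaba
   5 |  11 | aba
   6 |   5 | abaabbaba
   7 |   8 | abbaba
   8 |  12 | ba
   9 |   1 | baaaabaabbaba
  10 |   6 | baabbaba
  11 |  10 | baba
  12 |   0 | bbaaaabaabbaba
  13 |   9 | bbaba

[13, 2, 3, 4, 7, 11, 5, 8, 12, 1, 6, 10, 0, 9]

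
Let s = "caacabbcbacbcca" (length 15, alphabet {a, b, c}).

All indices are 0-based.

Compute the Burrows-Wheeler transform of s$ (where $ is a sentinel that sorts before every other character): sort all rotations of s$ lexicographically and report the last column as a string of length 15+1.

acccabcabcc$abab

rank  rotation          last
    0  $caacabbcbacbcca  a
    1  a$caacabbcbacbcc  c
    2  aacabbcbacbcca$c  c
    3  abbcbacbcca$caac  c
    4  acabbcbacbcca$ca  a
    5  acbcca$caacabbcb  b
    6  bacbcca$caacabbc  c
    7  bbcbacbcca$caaca  a
    8  bcbacbcca$caacab  b
    9  bcca$caacabbcbac  c
   10  ca$caacabbcbacbc  c
   11  caacabbcbacbcca$  $
   12  cabbcbacbcca$caa  a
   13  cbacbcca$caacabb  b
   14  cbcca$caacabbcba  a
   15  cca$caacabbcbacb  b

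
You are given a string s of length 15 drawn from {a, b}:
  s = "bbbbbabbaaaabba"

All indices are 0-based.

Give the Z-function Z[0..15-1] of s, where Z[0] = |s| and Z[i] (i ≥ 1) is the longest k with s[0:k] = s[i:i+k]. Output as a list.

[15, 4, 3, 2, 1, 0, 2, 1, 0, 0, 0, 0, 2, 1, 0]

Z[0]=15
i=1: outside box; Z[1]=4 scan→box=[1,5)
i=2: min(r-i=3, Z[1]=4)=3; Z[2]=3
i=3: min(r-i=2, Z[2]=3)=2; Z[3]=2
i=4: min(r-i=1, Z[3]=2)=1; Z[4]=1
i=5: outside box; Z[5]=0
i=6: outside box; Z[6]=2 scan→box=[6,8)
i=7: min(r-i=1, Z[1]=4)=1; Z[7]=1
i=8: outside box; Z[8]=0
i=9: outside box; Z[9]=0
i=10: outside box; Z[10]=0
i=11: outside box; Z[11]=0
i=12: outside box; Z[12]=2 scan→box=[12,14)
i=13: min(r-i=1, Z[1]=4)=1; Z[13]=1
i=14: outside box; Z[14]=0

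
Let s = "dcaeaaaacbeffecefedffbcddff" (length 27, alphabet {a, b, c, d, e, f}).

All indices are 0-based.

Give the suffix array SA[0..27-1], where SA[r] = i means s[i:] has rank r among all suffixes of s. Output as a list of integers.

[4, 5, 6, 7, 2, 21, 9, 1, 8, 22, 14, 0, 23, 24, 18, 3, 13, 17, 15, 10, 26, 20, 12, 16, 25, 19, 11]

sorted suffixes:
  #0 SA[0]=4  'aaaacbeffecefedffbcddff'
  #1 SA[1]=5  'aaacbeffecefedffbcddff'
  #2 SA[2]=6  'aacbeffecefedffbcddff'
  #3 SA[3]=7  'acbeffecefedffbcddff'
  #4 SA[4]=2  'aeaaaacbeffecefedffbcddff'
  #5 SA[5]=21  'bcddff'
  #6 SA[6]=9  'beffecefedffbcddff'
  #7 SA[7]=1  'caeaaaacbeffecefedffbcddff'
  #8 SA[8]=8  'cbeffecefedffbcddff'
  #9 SA[9]=22  'cddff'
  #10 SA[10]=14  'cefedffbcddff'
  #11 SA[11]=0  'dcaeaaaacbeffecefedffbcddff'
  #12 SA[12]=23  'ddff'
  #13 SA[13]=24  'dff'
  #14 SA[14]=18  'dffbcddff'
  #15 SA[15]=3  'eaaaacbeffecefedffbcddff'
  #16 SA[16]=13  'ecefedffbcddff'
  #17 SA[17]=17  'edffbcddff'
  #18 SA[18]=15  'efedffbcddff'
  #19 SA[19]=10  'effecefedffbcddff'
  #20 SA[20]=26  'f'
  #21 SA[21]=20  'fbcddff'
  #22 SA[22]=12  'fecefedffbcddff'
  #23 SA[23]=16  'fedffbcddff'
  #24 SA[24]=25  'ff'
  #25 SA[25]=19  'ffbcddff'
  #26 SA[26]=11  'ffecefedffbcddff'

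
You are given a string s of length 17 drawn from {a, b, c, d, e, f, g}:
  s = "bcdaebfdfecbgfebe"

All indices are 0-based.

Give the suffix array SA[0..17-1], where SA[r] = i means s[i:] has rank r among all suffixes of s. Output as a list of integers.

[3, 0, 15, 5, 11, 10, 1, 2, 7, 16, 14, 4, 9, 6, 13, 8, 12]

sorted suffixes:
  #0 SA[0]=3  'aebfdfecbgfebe'
  #1 SA[1]=0  'bcdaebfdfecbgfebe'
  #2 SA[2]=15  'be'
  #3 SA[3]=5  'bfdfecbgfebe'
  #4 SA[4]=11  'bgfebe'
  #5 SA[5]=10  'cbgfebe'
  #6 SA[6]=1  'cdaebfdfecbgfebe'
  #7 SA[7]=2  'daebfdfecbgfebe'
  #8 SA[8]=7  'dfecbgfebe'
  #9 SA[9]=16  'e'
  #10 SA[10]=14  'ebe'
  #11 SA[11]=4  'ebfdfecbgfebe'
  #12 SA[12]=9  'ecbgfebe'
  #13 SA[13]=6  'fdfecbgfebe'
  #14 SA[14]=13  'febe'
  #15 SA[15]=8  'fecbgfebe'
  #16 SA[16]=12  'gfebe'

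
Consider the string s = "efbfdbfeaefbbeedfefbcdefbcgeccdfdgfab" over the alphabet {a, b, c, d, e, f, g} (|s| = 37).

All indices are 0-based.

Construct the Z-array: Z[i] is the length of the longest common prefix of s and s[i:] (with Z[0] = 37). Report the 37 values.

Z[0]=37
i=1: fresh scan; Z[1]=0
i=2: fresh scan; Z[2]=0
i=3: fresh scan; Z[3]=0
i=4: fresh scan; Z[4]=0
i=5: fresh scan; Z[5]=0
i=6: fresh scan; Z[6]=0
i=7: fresh scan; Z[7]=1 grow→box=[7,8)
i=8: fresh scan; Z[8]=0
i=9: fresh scan; Z[9]=3 grow→box=[9,12)
i=10: min(r-i=2, Z[1]=0)=0; Z[10]=0
i=11: min(r-i=1, Z[2]=0)=0; Z[11]=0
i=12: fresh scan; Z[12]=0
i=13: fresh scan; Z[13]=1 grow→box=[13,14)
i=14: fresh scan; Z[14]=1 grow→box=[14,15)
i=15: fresh scan; Z[15]=0
i=16: fresh scan; Z[16]=0
i=17: fresh scan; Z[17]=3 grow→box=[17,20)
i=18: min(r-i=2, Z[1]=0)=0; Z[18]=0
i=19: min(r-i=1, Z[2]=0)=0; Z[19]=0
i=20: fresh scan; Z[20]=0
i=21: fresh scan; Z[21]=0
i=22: fresh scan; Z[22]=3 grow→box=[22,25)
i=23: min(r-i=2, Z[1]=0)=0; Z[23]=0
i=24: min(r-i=1, Z[2]=0)=0; Z[24]=0
i=25: fresh scan; Z[25]=0
i=26: fresh scan; Z[26]=0
i=27: fresh scan; Z[27]=1 grow→box=[27,28)
i=28: fresh scan; Z[28]=0
i=29: fresh scan; Z[29]=0
i=30: fresh scan; Z[30]=0
i=31: fresh scan; Z[31]=0
i=32: fresh scan; Z[32]=0
i=33: fresh scan; Z[33]=0
i=34: fresh scan; Z[34]=0
i=35: fresh scan; Z[35]=0
i=36: fresh scan; Z[36]=0

[37, 0, 0, 0, 0, 0, 0, 1, 0, 3, 0, 0, 0, 1, 1, 0, 0, 3, 0, 0, 0, 0, 3, 0, 0, 0, 0, 1, 0, 0, 0, 0, 0, 0, 0, 0, 0]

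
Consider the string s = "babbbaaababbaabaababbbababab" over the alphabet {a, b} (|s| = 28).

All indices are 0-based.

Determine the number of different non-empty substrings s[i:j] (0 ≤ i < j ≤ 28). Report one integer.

rank→(start, suffix):
  0 → (5, 'aaababbaabaababbbababab')
  1 → (12, 'aabaababbbababab')
  2 → (6, 'aababbaabaababbbababab')
  3 → (15, 'aababbbababab')
  4 → (26, 'ab')
  5 → (13, 'abaababbbababab')
  6 → (24, 'abab')
  7 → (22, 'ababab')
  8 → (7, 'ababbaabaababbbababab')
  9 → (16, 'ababbbababab')
  10 → (9, 'abbaabaababbbababab')
  11 → (1, 'abbbaaababbaabaababbbababab')
  12 → (18, 'abbbababab')
  13 → (27, 'b')
  14 → (4, 'baaababbaabaababbbababab')
  15 → (11, 'baabaababbbababab')
  16 → (14, 'baababbbababab')
  17 → (25, 'bab')
  18 → (23, 'babab')
  19 → (21, 'bababab')
  20 → (8, 'babbaabaababbbababab')
  21 → (0, 'babbbaaababbaabaababbbababab')
  22 → (17, 'babbbababab')
  23 → (3, 'bbaaababbaabaababbbababab')
  24 → (10, 'bbaabaababbbababab')
  25 → (20, 'bbababab')
  26 → (2, 'bbbaaababbaabaababbbababab')
  27 → (19, 'bbbababab')

SA = [5, 12, 6, 15, 26, 13, 24, 22, 7, 16, 9, 1, 18, 27, 4, 11, 14, 25, 23, 21, 8, 0, 17, 3, 10, 20, 2, 19]
rank  pair      lcp
   1  s[5:],s[12:]  2  'aa'
   2  s[12:],s[6:]  4  'aaba'
   3  s[6:],s[15:]  6  'aababb'
   4  s[15:],s[26:]  1  'a'
   5  s[26:],s[13:]  2  'ab'
   6  s[13:],s[24:]  3  'aba'
   7  s[24:],s[22:]  4  'abab'
   8  s[22:],s[7:]  4  'abab'
   9  s[7:],s[16:]  5  'ababb'
  10  s[16:],s[9:]  2  'ab'
  11  s[9:],s[1:]  3  'abb'
  12  s[1:],s[18:]  5  'abbba'
  13  s[18:],s[27:]  0  ''
  14  s[27:],s[4:]  1  'b'
  15  s[4:],s[11:]  3  'baa'
  16  s[11:],s[14:]  5  'baaba'
  17  s[14:],s[25:]  2  'ba'
  18  s[25:],s[23:]  3  'bab'
  19  s[23:],s[21:]  5  'babab'
  20  s[21:],s[8:]  3  'bab'
  21  s[8:],s[0:]  4  'babb'
  22  s[0:],s[17:]  6  'babbba'
  23  s[17:],s[3:]  1  'b'
  24  s[3:],s[10:]  4  'bbaa'
  25  s[10:],s[20:]  3  'bba'
  26  s[20:],s[2:]  2  'bb'
  27  s[2:],s[19:]  4  'bbba'

n(n+1)/2 = 28·29/2 = 406
Σ LCP = 0 + 2 + 4 + 6 + 1 + 2 + 3 + 4 + 4 + 5 + 2 + 3 + 5 + 0 + 1 + 3 + 5 + 2 + 3 + 5 + 3 + 4 + 6 + 1 + 4 + 3 + 2 + 4 = 87
distinct = 406 − 87 = 319

319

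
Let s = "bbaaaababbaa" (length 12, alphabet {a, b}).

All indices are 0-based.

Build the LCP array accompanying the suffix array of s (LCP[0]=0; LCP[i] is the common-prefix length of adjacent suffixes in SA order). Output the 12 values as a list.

rank | idx | suffix
   0 |  11 | a
   1 |  10 | aa
   2 |   2 | aaaababbaa
   3 |   3 | aaababbaa
   4 |   4 | aababbaa
   5 |   5 | ababbaa
   6 |   7 | abbaa
   7 |   9 | baa
   8 |   1 | baaaababbaa
   9 |   6 | babbaa
  10 |   8 | bbaa
  11 |   0 | bbaaaababbaa

SA = [11, 10, 2, 3, 4, 5, 7, 9, 1, 6, 8, 0]
[i] adj suffixes → lcp
  [1] 11/10 → 1 ('a')
  [2] 10/2 → 2 ('aa')
  [3] 2/3 → 3 ('aaa')
  [4] 3/4 → 2 ('aa')
  [5] 4/5 → 1 ('a')
  [6] 5/7 → 2 ('ab')
  [7] 7/9 → 0 ('')
  [8] 9/1 → 3 ('baa')
  [9] 1/6 → 2 ('ba')
  [10] 6/8 → 1 ('b')
  [11] 8/0 → 4 ('bbaa')

[0, 1, 2, 3, 2, 1, 2, 0, 3, 2, 1, 4]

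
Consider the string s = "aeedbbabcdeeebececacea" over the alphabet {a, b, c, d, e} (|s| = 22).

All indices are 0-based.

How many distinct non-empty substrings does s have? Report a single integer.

232

sorted suffixes:
  #0 SA[0]=21  'a'
  #1 SA[1]=6  'abcdeeebececacea'
  #2 SA[2]=18  'acea'
  #3 SA[3]=0  'aeedbbabcdeeebececacea'
  #4 SA[4]=5  'babcdeeebececacea'
  #5 SA[5]=4  'bbabcdeeebececacea'
  #6 SA[6]=7  'bcdeeebececacea'
  #7 SA[7]=13  'bececacea'
  #8 SA[8]=17  'cacea'
  #9 SA[9]=8  'cdeeebececacea'
  #10 SA[10]=19  'cea'
  #11 SA[11]=15  'cecacea'
  #12 SA[12]=3  'dbbabcdeeebececacea'
  #13 SA[13]=9  'deeebececacea'
  #14 SA[14]=20  'ea'
  #15 SA[15]=12  'ebececacea'
  #16 SA[16]=16  'ecacea'
  #17 SA[17]=14  'ececacea'
  #18 SA[18]=2  'edbbabcdeeebececacea'
  #19 SA[19]=11  'eebececacea'
  #20 SA[20]=1  'eedbbabcdeeebececacea'
  #21 SA[21]=10  'eeebececacea'

SA = [21, 6, 18, 0, 5, 4, 7, 13, 17, 8, 19, 15, 3, 9, 20, 12, 16, 14, 2, 11, 1, 10]
rank  pair      lcp
   1  s[21:],s[6:]  1  'a'
   2  s[6:],s[18:]  1  'a'
   3  s[18:],s[0:]  1  'a'
   4  s[0:],s[5:]  0  ''
   5  s[5:],s[4:]  1  'b'
   6  s[4:],s[7:]  1  'b'
   7  s[7:],s[13:]  1  'b'
   8  s[13:],s[17:]  0  ''
   9  s[17:],s[8:]  1  'c'
  10  s[8:],s[19:]  1  'c'
  11  s[19:],s[15:]  2  'ce'
  12  s[15:],s[3:]  0  ''
  13  s[3:],s[9:]  1  'd'
  14  s[9:],s[20:]  0  ''
  15  s[20:],s[12:]  1  'e'
  16  s[12:],s[16:]  1  'e'
  17  s[16:],s[14:]  2  'ec'
  18  s[14:],s[2:]  1  'e'
  19  s[2:],s[11:]  1  'e'
  20  s[11:],s[1:]  2  'ee'
  21  s[1:],s[10:]  2  'ee'

n(n+1)/2 = 22·23/2 = 253
Σ LCP = 0 + 1 + 1 + 1 + 0 + 1 + 1 + 1 + 0 + 1 + 1 + 2 + 0 + 1 + 0 + 1 + 1 + 2 + 1 + 1 + 2 + 2 = 21
distinct = 253 − 21 = 232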